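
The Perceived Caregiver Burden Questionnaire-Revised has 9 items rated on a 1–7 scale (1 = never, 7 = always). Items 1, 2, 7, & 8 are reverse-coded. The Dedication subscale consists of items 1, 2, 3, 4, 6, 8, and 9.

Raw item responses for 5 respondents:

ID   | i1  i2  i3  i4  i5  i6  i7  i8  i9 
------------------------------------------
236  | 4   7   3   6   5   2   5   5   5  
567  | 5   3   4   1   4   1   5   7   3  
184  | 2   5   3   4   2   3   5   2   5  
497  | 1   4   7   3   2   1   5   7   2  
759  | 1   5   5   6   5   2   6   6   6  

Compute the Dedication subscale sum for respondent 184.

30

Respondent 184 raw: 2, 5, 3, 4, 2, 3, 5, 2, 5.
Dedication items: 1, 2, 3, 4, 6, 8, 9.
Reverse-coded (reversed = (1+7) − raw = 8 − raw):
  item 1: 8 − 2 = 6
  item 2: 8 − 5 = 3
  item 3: 3
  item 4: 4
  item 6: 3
  item 8: 8 − 2 = 6
  item 9: 5
Sum = 6 + 3 + 3 + 4 + 3 + 6 + 5 = 30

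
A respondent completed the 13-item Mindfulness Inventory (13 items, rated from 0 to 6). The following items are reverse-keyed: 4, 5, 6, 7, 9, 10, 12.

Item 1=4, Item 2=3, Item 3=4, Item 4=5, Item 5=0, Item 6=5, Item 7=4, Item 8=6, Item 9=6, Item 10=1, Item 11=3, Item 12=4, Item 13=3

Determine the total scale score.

40

Raw sum = 48. Reverse-keyed items: 4, 5, 6, 7, 9, 10, 12; their raw sum = 25.
Each reversal replaces raw with 6 − raw, changing the total by 6 − 2·raw per item.
Total = 48 + 7·6 − 2·25 = 48 + 42 − 50 = 40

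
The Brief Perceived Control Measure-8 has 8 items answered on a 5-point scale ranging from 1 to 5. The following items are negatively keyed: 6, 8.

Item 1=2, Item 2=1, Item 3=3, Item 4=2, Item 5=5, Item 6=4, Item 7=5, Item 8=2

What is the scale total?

Negatively keyed items use 6 − raw:
  item 6: 6 − 4 = 2
  item 8: 6 − 2 = 4
Scored items: 2, 1, 3, 2, 5, 2, 5, 4
Total = 2 + 1 + 3 + 2 + 5 + 2 + 5 + 4 = 24

24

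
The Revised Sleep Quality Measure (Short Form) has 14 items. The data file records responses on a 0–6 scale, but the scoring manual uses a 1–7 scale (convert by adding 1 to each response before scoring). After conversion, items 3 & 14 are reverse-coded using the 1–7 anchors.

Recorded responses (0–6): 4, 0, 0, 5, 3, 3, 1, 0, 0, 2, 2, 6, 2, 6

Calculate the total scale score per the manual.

48

Convert to 1–7: 5, 1, 1, 6, 4, 4, 2, 1, 1, 3, 3, 7, 3, 7
Reverse-coded (on a 1–7 scale, reversed = 8 − raw):
  item 3: 8 − 1 = 7
  item 14: 8 − 7 = 1
Scored: 5, 1, 7, 6, 4, 4, 2, 1, 1, 3, 3, 7, 3, 1
Total = 48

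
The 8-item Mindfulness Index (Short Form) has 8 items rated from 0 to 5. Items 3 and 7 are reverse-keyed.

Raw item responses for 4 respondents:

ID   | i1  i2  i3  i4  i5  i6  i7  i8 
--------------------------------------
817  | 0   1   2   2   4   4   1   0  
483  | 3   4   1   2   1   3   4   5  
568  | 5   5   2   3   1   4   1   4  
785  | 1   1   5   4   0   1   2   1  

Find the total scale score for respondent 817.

18

Respondent 817 raw: 0, 1, 2, 2, 4, 4, 1, 0.
Reverse-coded (on a 0–5 scale, reversed = 5 − raw):
  item 1: 0
  item 2: 1
  item 3: 5 − 2 = 3
  item 4: 2
  item 5: 4
  item 6: 4
  item 7: 5 − 1 = 4
  item 8: 0
Sum = 0 + 1 + 3 + 2 + 4 + 4 + 4 + 0 = 18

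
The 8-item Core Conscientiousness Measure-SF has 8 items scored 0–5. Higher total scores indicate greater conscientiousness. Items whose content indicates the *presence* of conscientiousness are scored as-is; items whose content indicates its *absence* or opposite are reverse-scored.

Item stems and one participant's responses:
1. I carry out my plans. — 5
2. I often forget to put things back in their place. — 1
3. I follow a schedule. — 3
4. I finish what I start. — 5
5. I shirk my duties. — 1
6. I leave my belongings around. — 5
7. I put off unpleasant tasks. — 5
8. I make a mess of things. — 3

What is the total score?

23

Items 2, 5, 6, 7, 8 describe the absence/opposite of conscientiousness → reverse-score.
reversed = (0+5) − raw = 5 − raw.
  item 1: 5
  item 2: 5 − 1 = 4
  item 3: 3
  item 4: 5
  item 5: 5 − 1 = 4
  item 6: 5 − 5 = 0
  item 7: 5 − 5 = 0
  item 8: 5 − 3 = 2
Total = 5 + 4 + 3 + 5 + 4 + 0 + 0 + 2 = 23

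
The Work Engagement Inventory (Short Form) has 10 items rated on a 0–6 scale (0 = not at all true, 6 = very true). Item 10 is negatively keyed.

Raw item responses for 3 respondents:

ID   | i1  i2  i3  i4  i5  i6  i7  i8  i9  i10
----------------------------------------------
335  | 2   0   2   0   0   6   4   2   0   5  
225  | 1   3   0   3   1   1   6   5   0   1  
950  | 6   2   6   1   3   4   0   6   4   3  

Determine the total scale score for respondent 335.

Respondent 335 raw: 2, 0, 2, 0, 0, 6, 4, 2, 0, 5.
Reverse-coded (on a 0–6 scale, reversed = 6 − raw):
  item 1: 2
  item 2: 0
  item 3: 2
  item 4: 0
  item 5: 0
  item 6: 6
  item 7: 4
  item 8: 2
  item 9: 0
  item 10: 6 − 5 = 1
Sum = 2 + 0 + 2 + 0 + 0 + 6 + 4 + 2 + 0 + 1 = 17

17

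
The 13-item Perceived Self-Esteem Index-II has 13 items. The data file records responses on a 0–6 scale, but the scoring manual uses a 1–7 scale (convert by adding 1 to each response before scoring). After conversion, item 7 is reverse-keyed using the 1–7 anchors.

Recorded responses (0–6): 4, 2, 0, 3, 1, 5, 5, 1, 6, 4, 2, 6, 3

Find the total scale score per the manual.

51

Convert to 1–7: 5, 3, 1, 4, 2, 6, 6, 2, 7, 5, 3, 7, 4
Reverse-coded (reversed = (1+7) − raw = 8 − raw):
  item 7: 8 − 6 = 2
Scored: 5, 3, 1, 4, 2, 6, 2, 2, 7, 5, 3, 7, 4
Total = 51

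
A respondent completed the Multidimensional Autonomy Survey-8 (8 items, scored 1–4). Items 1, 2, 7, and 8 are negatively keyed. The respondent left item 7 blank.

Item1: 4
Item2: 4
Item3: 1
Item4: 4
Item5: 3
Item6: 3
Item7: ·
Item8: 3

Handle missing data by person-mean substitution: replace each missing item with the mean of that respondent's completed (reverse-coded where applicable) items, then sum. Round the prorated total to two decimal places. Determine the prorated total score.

Reverse-coded (on a 1–4 scale, reversed = 5 − raw):
  item 1: 5 − 4 = 1
  item 2: 5 − 4 = 1
  item 8: 5 − 3 = 2
Completed scored items (7 of 8): 1, 1, 1, 4, 3, 3, 2; sum = 15.
Person mean = 15 / 7 ≈ 2.1429
Prorated total = (15 / 7) × 8 = 17.14 (to 2 dp)

17.14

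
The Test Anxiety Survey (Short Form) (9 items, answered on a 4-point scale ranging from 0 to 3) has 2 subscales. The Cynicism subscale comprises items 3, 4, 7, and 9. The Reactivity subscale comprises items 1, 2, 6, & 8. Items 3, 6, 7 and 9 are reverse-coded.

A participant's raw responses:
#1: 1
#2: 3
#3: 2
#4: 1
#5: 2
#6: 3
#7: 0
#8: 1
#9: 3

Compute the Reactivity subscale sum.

Reactivity items: 1, 2, 6, 8.
Of these, item 6 is reverse-coded; reverse-coded value = 3 − response.
  item 1: 1
  item 2: 3
  item 6: 3 − 3 = 0
  item 8: 1
Sum = 1 + 3 + 0 + 1 = 5

5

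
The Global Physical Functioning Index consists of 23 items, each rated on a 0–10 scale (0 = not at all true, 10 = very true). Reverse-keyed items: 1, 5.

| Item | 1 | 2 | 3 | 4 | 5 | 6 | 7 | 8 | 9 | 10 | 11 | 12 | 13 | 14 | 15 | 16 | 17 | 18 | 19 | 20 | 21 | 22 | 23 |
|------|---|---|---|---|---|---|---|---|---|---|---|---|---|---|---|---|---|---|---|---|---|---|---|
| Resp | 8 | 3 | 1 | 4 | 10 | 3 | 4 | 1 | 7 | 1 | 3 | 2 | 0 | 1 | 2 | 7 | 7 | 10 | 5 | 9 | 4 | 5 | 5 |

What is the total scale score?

86

Raw sum = 102. Reverse-keyed items: 1, 5; their raw sum = 18.
Each reversal replaces raw with 10 − raw, changing the total by 10 − 2·raw per item.
Total = 102 + 2·10 − 2·18 = 102 + 20 − 36 = 86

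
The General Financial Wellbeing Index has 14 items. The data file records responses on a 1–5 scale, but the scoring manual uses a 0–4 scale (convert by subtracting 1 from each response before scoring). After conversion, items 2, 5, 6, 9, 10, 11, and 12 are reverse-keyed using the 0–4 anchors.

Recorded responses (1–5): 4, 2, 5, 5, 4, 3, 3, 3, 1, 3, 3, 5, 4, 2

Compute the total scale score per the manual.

Convert to 0–4: 3, 1, 4, 4, 3, 2, 2, 2, 0, 2, 2, 4, 3, 1
Reverse-coded (reversed = (0+4) − raw = 4 − raw):
  item 2: 4 − 1 = 3
  item 5: 4 − 3 = 1
  item 6: 4 − 2 = 2
  item 9: 4 − 0 = 4
  item 10: 4 − 2 = 2
  item 11: 4 − 2 = 2
  item 12: 4 − 4 = 0
Scored: 3, 3, 4, 4, 1, 2, 2, 2, 4, 2, 2, 0, 3, 1
Total = 33

33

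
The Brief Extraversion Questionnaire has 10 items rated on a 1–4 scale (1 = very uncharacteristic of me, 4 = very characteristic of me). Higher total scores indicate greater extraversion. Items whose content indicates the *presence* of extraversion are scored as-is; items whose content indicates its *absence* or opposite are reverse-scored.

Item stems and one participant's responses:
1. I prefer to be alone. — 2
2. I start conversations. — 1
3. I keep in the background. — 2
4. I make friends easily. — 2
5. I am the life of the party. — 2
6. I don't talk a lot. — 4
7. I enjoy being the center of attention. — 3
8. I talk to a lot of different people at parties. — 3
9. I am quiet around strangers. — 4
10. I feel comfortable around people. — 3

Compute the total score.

22

Items 1, 3, 6, 9 describe the absence/opposite of extraversion → reverse-score.
reverse-coded value = 5 − response.
  item 1: 5 − 2 = 3
  item 2: 1
  item 3: 5 − 2 = 3
  item 4: 2
  item 5: 2
  item 6: 5 − 4 = 1
  item 7: 3
  item 8: 3
  item 9: 5 − 4 = 1
  item 10: 3
Total = 3 + 1 + 3 + 2 + 2 + 1 + 3 + 3 + 1 + 3 = 22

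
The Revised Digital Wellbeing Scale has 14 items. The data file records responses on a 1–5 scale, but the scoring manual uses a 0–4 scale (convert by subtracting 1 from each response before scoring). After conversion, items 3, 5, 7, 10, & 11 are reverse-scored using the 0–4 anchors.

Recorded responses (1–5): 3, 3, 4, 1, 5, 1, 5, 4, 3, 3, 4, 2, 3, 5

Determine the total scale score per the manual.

20

Convert to 0–4: 2, 2, 3, 0, 4, 0, 4, 3, 2, 2, 3, 1, 2, 4
Reverse-coded (reversed = (0+4) − raw = 4 − raw):
  item 3: 4 − 3 = 1
  item 5: 4 − 4 = 0
  item 7: 4 − 4 = 0
  item 10: 4 − 2 = 2
  item 11: 4 − 3 = 1
Scored: 2, 2, 1, 0, 0, 0, 0, 3, 2, 2, 1, 1, 2, 4
Total = 20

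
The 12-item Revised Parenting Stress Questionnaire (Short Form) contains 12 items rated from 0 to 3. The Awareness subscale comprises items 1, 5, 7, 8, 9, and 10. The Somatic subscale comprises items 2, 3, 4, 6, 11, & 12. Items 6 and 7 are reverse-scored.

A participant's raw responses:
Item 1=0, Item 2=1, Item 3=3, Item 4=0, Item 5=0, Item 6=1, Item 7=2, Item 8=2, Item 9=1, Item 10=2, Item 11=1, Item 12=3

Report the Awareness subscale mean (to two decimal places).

1.00

Awareness items: 1, 5, 7, 8, 9, 10.
Of these, item 7 is reverse-scored; reverse-coded value = 3 − response.
  item 1: 0
  item 5: 0
  item 7: 3 − 2 = 1
  item 8: 2
  item 9: 1
  item 10: 2
Sum = 0 + 0 + 1 + 2 + 1 + 2 = 6
Mean = 6 / 6 = 1.00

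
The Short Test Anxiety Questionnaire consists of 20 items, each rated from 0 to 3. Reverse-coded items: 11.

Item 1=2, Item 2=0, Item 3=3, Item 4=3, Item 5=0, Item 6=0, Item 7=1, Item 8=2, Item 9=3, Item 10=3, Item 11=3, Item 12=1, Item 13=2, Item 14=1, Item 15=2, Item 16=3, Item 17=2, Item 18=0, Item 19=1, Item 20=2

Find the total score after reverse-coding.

31

Reversing item 11 with 3 − raw:
Total = 2 + 0 + 3 + 3 + 0 + 0 + 1 + 2 + 3 + 3 + (3−3) + 1 + 2 + 1 + 2 + 3 + 2 + 0 + 1 + 2
      = 2 + 0 + 3 + 3 + 0 + 0 + 1 + 2 + 3 + 3 + 0 + 1 + 2 + 1 + 2 + 3 + 2 + 0 + 1 + 2 = 31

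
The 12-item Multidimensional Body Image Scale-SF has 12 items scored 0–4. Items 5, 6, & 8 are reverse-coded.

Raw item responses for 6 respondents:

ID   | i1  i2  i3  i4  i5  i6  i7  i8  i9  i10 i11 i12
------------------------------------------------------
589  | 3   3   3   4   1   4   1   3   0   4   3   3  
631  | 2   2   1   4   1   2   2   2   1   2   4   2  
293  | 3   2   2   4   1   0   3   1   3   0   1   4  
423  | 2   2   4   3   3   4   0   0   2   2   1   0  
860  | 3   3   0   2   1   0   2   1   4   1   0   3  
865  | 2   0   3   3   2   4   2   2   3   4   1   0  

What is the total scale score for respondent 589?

28

Respondent 589 raw: 3, 3, 3, 4, 1, 4, 1, 3, 0, 4, 3, 3.
Reverse-coded (reversed = (0+4) − raw = 4 − raw):
  item 1: 3
  item 2: 3
  item 3: 3
  item 4: 4
  item 5: 4 − 1 = 3
  item 6: 4 − 4 = 0
  item 7: 1
  item 8: 4 − 3 = 1
  item 9: 0
  item 10: 4
  item 11: 3
  item 12: 3
Sum = 3 + 3 + 3 + 4 + 3 + 0 + 1 + 1 + 0 + 4 + 3 + 3 = 28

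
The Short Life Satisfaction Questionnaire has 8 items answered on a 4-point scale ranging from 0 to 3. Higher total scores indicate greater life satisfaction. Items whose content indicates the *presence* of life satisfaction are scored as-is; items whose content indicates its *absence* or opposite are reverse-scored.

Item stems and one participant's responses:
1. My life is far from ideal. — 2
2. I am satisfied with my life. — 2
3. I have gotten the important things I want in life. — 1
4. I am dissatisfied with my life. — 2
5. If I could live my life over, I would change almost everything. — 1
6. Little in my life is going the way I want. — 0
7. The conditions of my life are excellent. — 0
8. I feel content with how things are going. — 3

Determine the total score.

Items 1, 4, 5, 6 describe the absence/opposite of life satisfaction → reverse-score.
reverse-coded value = 3 − response.
  item 1: 3 − 2 = 1
  item 2: 2
  item 3: 1
  item 4: 3 − 2 = 1
  item 5: 3 − 1 = 2
  item 6: 3 − 0 = 3
  item 7: 0
  item 8: 3
Total = 1 + 2 + 1 + 1 + 2 + 3 + 0 + 3 = 13

13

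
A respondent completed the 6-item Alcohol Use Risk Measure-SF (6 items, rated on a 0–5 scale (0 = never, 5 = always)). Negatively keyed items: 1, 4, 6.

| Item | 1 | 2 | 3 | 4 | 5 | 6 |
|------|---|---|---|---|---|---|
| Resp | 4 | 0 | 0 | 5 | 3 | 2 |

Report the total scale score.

Raw sum = 14. Negatively keyed items: 1, 4, 6; their raw sum = 11.
Each reversal replaces raw with 5 − raw, changing the total by 5 − 2·raw per item.
Total = 14 + 3·5 − 2·11 = 14 + 15 − 22 = 7

7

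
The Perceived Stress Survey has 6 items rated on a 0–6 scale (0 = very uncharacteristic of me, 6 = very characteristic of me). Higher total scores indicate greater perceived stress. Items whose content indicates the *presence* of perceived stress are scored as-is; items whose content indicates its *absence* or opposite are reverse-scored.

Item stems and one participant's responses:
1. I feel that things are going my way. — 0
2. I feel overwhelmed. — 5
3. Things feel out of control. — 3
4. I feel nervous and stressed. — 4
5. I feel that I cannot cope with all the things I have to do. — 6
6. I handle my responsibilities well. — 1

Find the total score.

Items 1, 6 describe the absence/opposite of perceived stress → reverse-score.
reversed = (0+6) − raw = 6 − raw.
  item 1: 6 − 0 = 6
  item 2: 5
  item 3: 3
  item 4: 4
  item 5: 6
  item 6: 6 − 1 = 5
Total = 6 + 5 + 3 + 4 + 6 + 5 = 29

29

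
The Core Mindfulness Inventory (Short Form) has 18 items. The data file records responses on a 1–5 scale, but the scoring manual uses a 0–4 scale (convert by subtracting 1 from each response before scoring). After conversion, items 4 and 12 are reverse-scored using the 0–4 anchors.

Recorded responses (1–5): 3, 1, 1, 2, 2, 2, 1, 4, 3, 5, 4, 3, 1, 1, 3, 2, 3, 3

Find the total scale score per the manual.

28

Convert to 0–4: 2, 0, 0, 1, 1, 1, 0, 3, 2, 4, 3, 2, 0, 0, 2, 1, 2, 2
Reverse-coded (reversed = (0+4) − raw = 4 − raw):
  item 4: 4 − 1 = 3
  item 12: 4 − 2 = 2
Scored: 2, 0, 0, 3, 1, 1, 0, 3, 2, 4, 3, 2, 0, 0, 2, 1, 2, 2
Total = 28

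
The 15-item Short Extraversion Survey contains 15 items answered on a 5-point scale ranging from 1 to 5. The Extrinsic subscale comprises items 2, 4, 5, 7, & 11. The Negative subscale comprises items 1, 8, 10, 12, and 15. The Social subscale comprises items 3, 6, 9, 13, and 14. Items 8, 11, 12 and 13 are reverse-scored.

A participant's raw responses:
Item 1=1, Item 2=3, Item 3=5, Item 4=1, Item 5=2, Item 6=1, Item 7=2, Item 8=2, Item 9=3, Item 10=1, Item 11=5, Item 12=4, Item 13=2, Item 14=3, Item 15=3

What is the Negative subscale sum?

Negative items: 1, 8, 10, 12, 15.
Of these, items 8 and 12 are reverse-scored; reverse-coded value = 6 − response.
  item 1: 1
  item 8: 6 − 2 = 4
  item 10: 1
  item 12: 6 − 4 = 2
  item 15: 3
Sum = 1 + 4 + 1 + 2 + 3 = 11

11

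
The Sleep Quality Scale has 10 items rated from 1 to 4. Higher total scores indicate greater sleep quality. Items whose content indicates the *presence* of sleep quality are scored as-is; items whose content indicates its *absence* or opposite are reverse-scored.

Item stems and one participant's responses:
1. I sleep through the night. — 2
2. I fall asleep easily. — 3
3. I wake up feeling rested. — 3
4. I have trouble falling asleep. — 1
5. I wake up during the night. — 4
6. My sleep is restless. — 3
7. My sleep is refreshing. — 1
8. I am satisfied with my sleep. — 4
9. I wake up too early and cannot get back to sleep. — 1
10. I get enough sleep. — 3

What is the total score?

27

Items 4, 5, 6, 9 describe the absence/opposite of sleep quality → reverse-score.
reversed = (1+4) − raw = 5 − raw.
  item 1: 2
  item 2: 3
  item 3: 3
  item 4: 5 − 1 = 4
  item 5: 5 − 4 = 1
  item 6: 5 − 3 = 2
  item 7: 1
  item 8: 4
  item 9: 5 − 1 = 4
  item 10: 3
Total = 2 + 3 + 3 + 4 + 1 + 2 + 1 + 4 + 4 + 3 = 27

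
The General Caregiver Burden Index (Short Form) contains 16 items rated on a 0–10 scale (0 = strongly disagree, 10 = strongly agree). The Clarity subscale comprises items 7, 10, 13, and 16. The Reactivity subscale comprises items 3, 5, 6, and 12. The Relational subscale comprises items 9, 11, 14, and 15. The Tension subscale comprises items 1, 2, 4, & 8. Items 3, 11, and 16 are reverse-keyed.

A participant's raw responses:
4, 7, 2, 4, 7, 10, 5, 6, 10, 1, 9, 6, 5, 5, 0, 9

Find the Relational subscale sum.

Relational items: 9, 11, 14, 15.
Of these, item 11 is reverse-keyed; reversed = (0+10) − raw = 10 − raw.
  item 9: 10
  item 11: 10 − 9 = 1
  item 14: 5
  item 15: 0
Sum = 10 + 1 + 5 + 0 = 16

16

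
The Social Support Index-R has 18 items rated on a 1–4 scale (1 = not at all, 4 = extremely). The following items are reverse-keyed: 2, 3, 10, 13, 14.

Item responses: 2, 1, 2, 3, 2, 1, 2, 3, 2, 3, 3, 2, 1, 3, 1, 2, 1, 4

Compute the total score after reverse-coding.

Raw sum = 38. Reverse-keyed items: 2, 3, 10, 13, 14; their raw sum = 10.
Each reversal replaces raw with 5 − raw, changing the total by 5 − 2·raw per item.
Total = 38 + 5·5 − 2·10 = 38 + 25 − 20 = 43

43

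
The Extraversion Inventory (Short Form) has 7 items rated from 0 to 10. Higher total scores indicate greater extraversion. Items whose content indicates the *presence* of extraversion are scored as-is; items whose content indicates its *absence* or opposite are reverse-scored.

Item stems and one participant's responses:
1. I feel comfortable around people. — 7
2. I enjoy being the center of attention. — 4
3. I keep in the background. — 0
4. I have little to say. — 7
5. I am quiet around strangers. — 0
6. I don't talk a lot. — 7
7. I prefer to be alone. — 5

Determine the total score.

Items 3, 4, 5, 6, 7 describe the absence/opposite of extraversion → reverse-score.
reverse-coded value = 10 − response.
  item 1: 7
  item 2: 4
  item 3: 10 − 0 = 10
  item 4: 10 − 7 = 3
  item 5: 10 − 0 = 10
  item 6: 10 − 7 = 3
  item 7: 10 − 5 = 5
Total = 7 + 4 + 10 + 3 + 10 + 3 + 5 = 42

42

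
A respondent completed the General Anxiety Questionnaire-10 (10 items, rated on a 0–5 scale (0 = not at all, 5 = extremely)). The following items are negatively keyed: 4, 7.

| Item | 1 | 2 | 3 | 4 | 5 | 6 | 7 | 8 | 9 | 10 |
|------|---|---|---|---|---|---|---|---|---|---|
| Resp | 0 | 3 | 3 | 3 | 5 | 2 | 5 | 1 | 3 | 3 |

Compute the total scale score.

22

Reversing items 4 & 7 with 5 − raw:
Total = 0 + 3 + 3 + (5−3) + 5 + 2 + (5−5) + 1 + 3 + 3
      = 0 + 3 + 3 + 2 + 5 + 2 + 0 + 1 + 3 + 3 = 22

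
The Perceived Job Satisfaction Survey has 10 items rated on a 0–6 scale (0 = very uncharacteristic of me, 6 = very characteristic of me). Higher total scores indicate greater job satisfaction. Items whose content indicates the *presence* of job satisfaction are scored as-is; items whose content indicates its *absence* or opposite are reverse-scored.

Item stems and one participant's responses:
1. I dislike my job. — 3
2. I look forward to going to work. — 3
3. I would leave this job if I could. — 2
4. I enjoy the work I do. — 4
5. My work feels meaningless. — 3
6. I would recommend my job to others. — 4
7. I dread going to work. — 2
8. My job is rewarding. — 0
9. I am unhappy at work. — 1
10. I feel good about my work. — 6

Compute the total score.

36

Items 1, 3, 5, 7, 9 describe the absence/opposite of job satisfaction → reverse-score.
reversed = (0+6) − raw = 6 − raw.
  item 1: 6 − 3 = 3
  item 2: 3
  item 3: 6 − 2 = 4
  item 4: 4
  item 5: 6 − 3 = 3
  item 6: 4
  item 7: 6 − 2 = 4
  item 8: 0
  item 9: 6 − 1 = 5
  item 10: 6
Total = 3 + 3 + 4 + 4 + 3 + 4 + 4 + 0 + 5 + 6 = 36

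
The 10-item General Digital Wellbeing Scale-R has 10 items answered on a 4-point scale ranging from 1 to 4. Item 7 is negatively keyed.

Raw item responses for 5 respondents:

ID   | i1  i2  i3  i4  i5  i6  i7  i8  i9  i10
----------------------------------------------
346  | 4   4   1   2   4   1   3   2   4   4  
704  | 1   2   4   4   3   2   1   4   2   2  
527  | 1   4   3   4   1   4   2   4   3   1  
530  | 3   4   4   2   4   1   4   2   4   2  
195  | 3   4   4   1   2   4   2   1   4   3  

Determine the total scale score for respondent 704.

28

Respondent 704 raw: 1, 2, 4, 4, 3, 2, 1, 4, 2, 2.
Reverse-coded (reverse-coded value = 5 − response):
  item 1: 1
  item 2: 2
  item 3: 4
  item 4: 4
  item 5: 3
  item 6: 2
  item 7: 5 − 1 = 4
  item 8: 4
  item 9: 2
  item 10: 2
Sum = 1 + 2 + 4 + 4 + 3 + 2 + 4 + 4 + 2 + 2 = 28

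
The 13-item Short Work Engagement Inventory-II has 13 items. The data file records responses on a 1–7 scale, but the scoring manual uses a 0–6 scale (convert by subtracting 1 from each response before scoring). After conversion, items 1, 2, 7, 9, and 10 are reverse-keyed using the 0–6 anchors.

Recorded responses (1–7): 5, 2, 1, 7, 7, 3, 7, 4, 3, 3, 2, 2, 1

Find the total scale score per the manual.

34

Convert to 0–6: 4, 1, 0, 6, 6, 2, 6, 3, 2, 2, 1, 1, 0
Reverse-coded (on a 0–6 scale, reversed = 6 − raw):
  item 1: 6 − 4 = 2
  item 2: 6 − 1 = 5
  item 7: 6 − 6 = 0
  item 9: 6 − 2 = 4
  item 10: 6 − 2 = 4
Scored: 2, 5, 0, 6, 6, 2, 0, 3, 4, 4, 1, 1, 0
Total = 34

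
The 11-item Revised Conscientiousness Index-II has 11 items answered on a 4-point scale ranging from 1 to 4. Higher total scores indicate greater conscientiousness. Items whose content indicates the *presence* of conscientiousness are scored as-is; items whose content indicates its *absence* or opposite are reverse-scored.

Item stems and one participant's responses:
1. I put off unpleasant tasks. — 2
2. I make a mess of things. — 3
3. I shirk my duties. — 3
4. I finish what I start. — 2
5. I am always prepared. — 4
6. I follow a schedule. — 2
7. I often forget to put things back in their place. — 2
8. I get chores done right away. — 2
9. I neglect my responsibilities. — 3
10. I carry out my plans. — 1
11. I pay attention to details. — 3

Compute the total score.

26

Items 1, 2, 3, 7, 9 describe the absence/opposite of conscientiousness → reverse-score.
reversed = (1+4) − raw = 5 − raw.
  item 1: 5 − 2 = 3
  item 2: 5 − 3 = 2
  item 3: 5 − 3 = 2
  item 4: 2
  item 5: 4
  item 6: 2
  item 7: 5 − 2 = 3
  item 8: 2
  item 9: 5 − 3 = 2
  item 10: 1
  item 11: 3
Total = 3 + 2 + 2 + 2 + 4 + 2 + 3 + 2 + 2 + 1 + 3 = 26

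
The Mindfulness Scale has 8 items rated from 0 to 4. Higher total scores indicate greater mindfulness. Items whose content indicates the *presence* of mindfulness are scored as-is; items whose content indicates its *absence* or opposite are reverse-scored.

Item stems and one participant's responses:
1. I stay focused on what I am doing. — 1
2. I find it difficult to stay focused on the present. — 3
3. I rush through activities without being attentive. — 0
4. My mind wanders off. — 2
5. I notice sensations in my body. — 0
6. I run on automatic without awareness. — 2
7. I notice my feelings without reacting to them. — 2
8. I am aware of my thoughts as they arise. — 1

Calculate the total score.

Items 2, 3, 4, 6 describe the absence/opposite of mindfulness → reverse-score.
reversed = (0+4) − raw = 4 − raw.
  item 1: 1
  item 2: 4 − 3 = 1
  item 3: 4 − 0 = 4
  item 4: 4 − 2 = 2
  item 5: 0
  item 6: 4 − 2 = 2
  item 7: 2
  item 8: 1
Total = 1 + 1 + 4 + 2 + 0 + 2 + 2 + 1 = 13

13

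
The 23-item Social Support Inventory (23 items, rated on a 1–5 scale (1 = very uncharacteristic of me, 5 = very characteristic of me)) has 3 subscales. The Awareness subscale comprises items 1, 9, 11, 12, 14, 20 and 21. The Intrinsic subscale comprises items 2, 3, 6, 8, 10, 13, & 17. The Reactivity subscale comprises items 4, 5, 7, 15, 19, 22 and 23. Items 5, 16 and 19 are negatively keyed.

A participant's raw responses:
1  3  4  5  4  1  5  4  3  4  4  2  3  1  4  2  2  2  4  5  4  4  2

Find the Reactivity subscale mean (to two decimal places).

Reactivity items: 4, 5, 7, 15, 19, 22, 23.
Of these, items 5 & 19 are negatively keyed; on a 1–5 scale, reversed = 6 − raw.
  item 4: 5
  item 5: 6 − 4 = 2
  item 7: 5
  item 15: 4
  item 19: 6 − 4 = 2
  item 22: 4
  item 23: 2
Sum = 5 + 2 + 5 + 4 + 2 + 4 + 2 = 24
Mean = 24 / 7 = 3.43

3.43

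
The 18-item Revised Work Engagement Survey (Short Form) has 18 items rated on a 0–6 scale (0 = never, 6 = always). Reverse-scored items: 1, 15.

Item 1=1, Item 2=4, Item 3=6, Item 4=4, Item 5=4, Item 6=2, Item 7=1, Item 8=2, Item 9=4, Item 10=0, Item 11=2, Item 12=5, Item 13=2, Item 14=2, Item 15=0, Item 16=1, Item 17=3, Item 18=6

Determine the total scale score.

59

Apply reverse scoring (reversed = (0+6) − raw = 6 − raw):
  item 1: 6 − 1 = 5
  item 15: 6 − 0 = 6
Scored items: 5, 4, 6, 4, 4, 2, 1, 2, 4, 0, 2, 5, 2, 2, 6, 1, 3, 6
Total = 5 + 4 + 6 + 4 + 4 + 2 + 1 + 2 + 4 + 0 + 2 + 5 + 2 + 2 + 6 + 1 + 3 + 6 = 59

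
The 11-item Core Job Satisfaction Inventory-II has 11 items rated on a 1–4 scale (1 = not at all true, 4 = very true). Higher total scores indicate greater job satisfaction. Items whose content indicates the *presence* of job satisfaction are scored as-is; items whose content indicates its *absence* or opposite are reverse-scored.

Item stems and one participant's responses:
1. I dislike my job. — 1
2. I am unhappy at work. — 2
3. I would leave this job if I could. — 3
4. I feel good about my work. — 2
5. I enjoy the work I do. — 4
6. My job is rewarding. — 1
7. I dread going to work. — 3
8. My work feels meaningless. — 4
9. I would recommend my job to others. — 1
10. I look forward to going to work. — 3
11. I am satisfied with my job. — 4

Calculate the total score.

Items 1, 2, 3, 7, 8 describe the absence/opposite of job satisfaction → reverse-score.
reverse-coded value = 5 − response.
  item 1: 5 − 1 = 4
  item 2: 5 − 2 = 3
  item 3: 5 − 3 = 2
  item 4: 2
  item 5: 4
  item 6: 1
  item 7: 5 − 3 = 2
  item 8: 5 − 4 = 1
  item 9: 1
  item 10: 3
  item 11: 4
Total = 4 + 3 + 2 + 2 + 4 + 1 + 2 + 1 + 1 + 3 + 4 = 27

27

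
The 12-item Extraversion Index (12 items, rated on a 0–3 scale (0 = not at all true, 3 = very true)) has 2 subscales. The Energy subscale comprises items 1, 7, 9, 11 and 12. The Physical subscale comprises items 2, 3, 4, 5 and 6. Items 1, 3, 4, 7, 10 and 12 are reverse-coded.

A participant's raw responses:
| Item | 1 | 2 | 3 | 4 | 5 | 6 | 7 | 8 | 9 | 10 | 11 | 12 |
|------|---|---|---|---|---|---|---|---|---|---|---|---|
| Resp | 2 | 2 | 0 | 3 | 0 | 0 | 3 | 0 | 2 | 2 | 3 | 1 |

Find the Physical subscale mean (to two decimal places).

1.00

Physical items: 2, 3, 4, 5, 6.
Of these, items 3 and 4 are reverse-coded; reversed = (0+3) − raw = 3 − raw.
  item 2: 2
  item 3: 3 − 0 = 3
  item 4: 3 − 3 = 0
  item 5: 0
  item 6: 0
Sum = 2 + 3 + 0 + 0 + 0 = 5
Mean = 5 / 5 = 1.00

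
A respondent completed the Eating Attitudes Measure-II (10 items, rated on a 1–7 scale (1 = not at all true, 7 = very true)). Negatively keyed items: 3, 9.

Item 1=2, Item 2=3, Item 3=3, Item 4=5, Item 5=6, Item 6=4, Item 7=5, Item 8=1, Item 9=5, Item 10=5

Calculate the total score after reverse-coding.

Apply reverse scoring (on a 1–7 scale, reversed = 8 − raw):
  item 3: 8 − 3 = 5
  item 9: 8 − 5 = 3
Scored responses: 2, 3, 5, 5, 6, 4, 5, 1, 3, 5
Total = 2 + 3 + 5 + 5 + 6 + 4 + 5 + 1 + 3 + 5 = 39

39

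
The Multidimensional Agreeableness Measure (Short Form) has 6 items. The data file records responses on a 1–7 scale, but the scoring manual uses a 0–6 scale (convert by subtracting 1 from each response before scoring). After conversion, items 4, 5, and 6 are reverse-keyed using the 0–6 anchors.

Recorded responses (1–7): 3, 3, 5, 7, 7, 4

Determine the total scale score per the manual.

11

Convert to 0–6: 2, 2, 4, 6, 6, 3
Reverse-coded (reverse-coded value = 6 − response):
  item 4: 6 − 6 = 0
  item 5: 6 − 6 = 0
  item 6: 6 − 3 = 3
Scored: 2, 2, 4, 0, 0, 3
Total = 11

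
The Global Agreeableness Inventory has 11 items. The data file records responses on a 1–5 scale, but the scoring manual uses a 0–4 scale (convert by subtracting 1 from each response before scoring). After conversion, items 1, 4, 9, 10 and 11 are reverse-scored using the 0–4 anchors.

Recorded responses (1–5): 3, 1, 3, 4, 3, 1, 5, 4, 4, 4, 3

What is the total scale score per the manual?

18

Convert to 0–4: 2, 0, 2, 3, 2, 0, 4, 3, 3, 3, 2
Reverse-coded (reversed = (0+4) − raw = 4 − raw):
  item 1: 4 − 2 = 2
  item 4: 4 − 3 = 1
  item 9: 4 − 3 = 1
  item 10: 4 − 3 = 1
  item 11: 4 − 2 = 2
Scored: 2, 0, 2, 1, 2, 0, 4, 3, 1, 1, 2
Total = 18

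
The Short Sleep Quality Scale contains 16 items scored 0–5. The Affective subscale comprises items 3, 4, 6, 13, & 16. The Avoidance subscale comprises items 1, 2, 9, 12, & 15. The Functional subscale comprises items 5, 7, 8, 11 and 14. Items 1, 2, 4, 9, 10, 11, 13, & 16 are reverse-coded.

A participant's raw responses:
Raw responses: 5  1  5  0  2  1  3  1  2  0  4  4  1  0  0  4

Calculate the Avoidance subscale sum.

Avoidance items: 1, 2, 9, 12, 15.
Of these, items 1, 2, & 9 are reverse-coded; reversed = (0+5) − raw = 5 − raw.
  item 1: 5 − 5 = 0
  item 2: 5 − 1 = 4
  item 9: 5 − 2 = 3
  item 12: 4
  item 15: 0
Sum = 0 + 4 + 3 + 4 + 0 = 11

11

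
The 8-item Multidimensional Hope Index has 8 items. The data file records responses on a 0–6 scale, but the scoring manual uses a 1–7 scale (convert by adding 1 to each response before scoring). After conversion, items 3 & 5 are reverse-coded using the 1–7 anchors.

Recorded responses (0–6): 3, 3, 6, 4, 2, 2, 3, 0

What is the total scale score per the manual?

Convert to 1–7: 4, 4, 7, 5, 3, 3, 4, 1
Reverse-coded (reversed = (1+7) − raw = 8 − raw):
  item 3: 8 − 7 = 1
  item 5: 8 − 3 = 5
Scored: 4, 4, 1, 5, 5, 3, 4, 1
Total = 27

27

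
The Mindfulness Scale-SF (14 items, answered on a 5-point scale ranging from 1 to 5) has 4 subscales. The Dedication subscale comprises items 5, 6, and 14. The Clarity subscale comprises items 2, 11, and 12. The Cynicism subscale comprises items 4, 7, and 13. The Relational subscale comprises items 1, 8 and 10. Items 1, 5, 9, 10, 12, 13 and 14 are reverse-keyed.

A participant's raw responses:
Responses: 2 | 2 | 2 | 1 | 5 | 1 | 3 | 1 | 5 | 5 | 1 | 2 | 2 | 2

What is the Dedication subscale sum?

Dedication items: 5, 6, 14.
Of these, items 5 & 14 are reverse-keyed; on a 1–5 scale, reversed = 6 − raw.
  item 5: 6 − 5 = 1
  item 6: 1
  item 14: 6 − 2 = 4
Sum = 1 + 1 + 4 = 6

6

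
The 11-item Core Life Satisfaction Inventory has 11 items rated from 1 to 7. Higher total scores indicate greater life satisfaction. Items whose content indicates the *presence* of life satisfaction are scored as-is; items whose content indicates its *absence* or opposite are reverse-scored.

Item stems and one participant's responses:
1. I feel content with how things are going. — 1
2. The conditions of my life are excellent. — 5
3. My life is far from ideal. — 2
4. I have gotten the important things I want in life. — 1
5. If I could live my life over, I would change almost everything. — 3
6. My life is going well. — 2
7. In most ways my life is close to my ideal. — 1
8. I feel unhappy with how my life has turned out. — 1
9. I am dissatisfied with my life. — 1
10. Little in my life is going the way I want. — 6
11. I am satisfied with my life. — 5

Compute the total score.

Items 3, 5, 8, 9, 10 describe the absence/opposite of life satisfaction → reverse-score.
reverse-coded value = 8 − response.
  item 1: 1
  item 2: 5
  item 3: 8 − 2 = 6
  item 4: 1
  item 5: 8 − 3 = 5
  item 6: 2
  item 7: 1
  item 8: 8 − 1 = 7
  item 9: 8 − 1 = 7
  item 10: 8 − 6 = 2
  item 11: 5
Total = 1 + 5 + 6 + 1 + 5 + 2 + 1 + 7 + 7 + 2 + 5 = 42

42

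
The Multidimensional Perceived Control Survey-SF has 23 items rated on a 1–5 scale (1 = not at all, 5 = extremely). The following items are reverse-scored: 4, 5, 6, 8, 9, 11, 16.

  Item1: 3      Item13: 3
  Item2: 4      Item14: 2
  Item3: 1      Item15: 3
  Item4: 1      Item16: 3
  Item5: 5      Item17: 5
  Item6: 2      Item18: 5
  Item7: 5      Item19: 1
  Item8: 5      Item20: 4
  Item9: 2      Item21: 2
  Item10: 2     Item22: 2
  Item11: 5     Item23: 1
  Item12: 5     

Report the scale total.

67

Reversing items 4, 5, 6, 8, 9, 11 and 16 with 6 − raw:
Total = 3 + 4 + 1 + (6−1) + (6−5) + (6−2) + 5 + (6−5) + (6−2) + 2 + (6−5) + 5 + 3 + 2 + 3 + (6−3) + 5 + 5 + 1 + 4 + 2 + 2 + 1
      = 3 + 4 + 1 + 5 + 1 + 4 + 5 + 1 + 4 + 2 + 1 + 5 + 3 + 2 + 3 + 3 + 5 + 5 + 1 + 4 + 2 + 2 + 1 = 67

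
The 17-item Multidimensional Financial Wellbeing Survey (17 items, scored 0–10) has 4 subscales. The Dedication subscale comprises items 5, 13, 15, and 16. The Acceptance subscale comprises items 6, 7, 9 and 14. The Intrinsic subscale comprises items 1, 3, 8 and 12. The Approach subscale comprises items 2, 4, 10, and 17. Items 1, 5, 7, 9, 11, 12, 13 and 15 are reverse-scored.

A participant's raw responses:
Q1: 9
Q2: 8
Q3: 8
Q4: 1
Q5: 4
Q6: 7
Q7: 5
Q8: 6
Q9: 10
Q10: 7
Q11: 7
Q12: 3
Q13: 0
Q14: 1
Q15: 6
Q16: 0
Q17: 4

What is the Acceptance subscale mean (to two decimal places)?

3.25

Acceptance items: 6, 7, 9, 14.
Of these, items 7 and 9 are reverse-scored; reversed = (0+10) − raw = 10 − raw.
  item 6: 7
  item 7: 10 − 5 = 5
  item 9: 10 − 10 = 0
  item 14: 1
Sum = 7 + 5 + 0 + 1 = 13
Mean = 13 / 4 = 3.25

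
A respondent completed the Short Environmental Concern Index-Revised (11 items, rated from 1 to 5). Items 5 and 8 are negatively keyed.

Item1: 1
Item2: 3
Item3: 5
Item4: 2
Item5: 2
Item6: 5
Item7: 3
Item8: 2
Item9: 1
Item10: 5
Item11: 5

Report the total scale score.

Reverse-coded items (on a 1–5 scale, reversed = 6 − raw):
  item 5: 6 − 2 = 4
  item 8: 6 − 2 = 4
Scored responses: 1, 3, 5, 2, 4, 5, 3, 4, 1, 5, 5
Total = 1 + 3 + 5 + 2 + 4 + 5 + 3 + 4 + 1 + 5 + 5 = 38

38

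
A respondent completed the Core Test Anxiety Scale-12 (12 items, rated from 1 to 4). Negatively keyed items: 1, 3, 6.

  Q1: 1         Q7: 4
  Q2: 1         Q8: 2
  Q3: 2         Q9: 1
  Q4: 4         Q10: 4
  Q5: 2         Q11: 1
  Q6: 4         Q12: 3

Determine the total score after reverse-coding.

30

Apply reverse scoring (reversed = (1+4) − raw = 5 − raw):
  item 1: 5 − 1 = 4
  item 3: 5 − 2 = 3
  item 6: 5 − 4 = 1
Scored items: 4, 1, 3, 4, 2, 1, 4, 2, 1, 4, 1, 3
Total = 4 + 1 + 3 + 4 + 2 + 1 + 4 + 2 + 1 + 4 + 1 + 3 = 30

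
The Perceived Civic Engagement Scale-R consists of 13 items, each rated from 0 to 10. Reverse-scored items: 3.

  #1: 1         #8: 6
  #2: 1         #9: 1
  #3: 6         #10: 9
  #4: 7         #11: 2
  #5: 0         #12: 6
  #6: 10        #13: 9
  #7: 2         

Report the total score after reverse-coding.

Reverse-coded items (reverse-coded value = 10 − response):
  item 3: 10 − 6 = 4
After reverse-coding: 1, 1, 4, 7, 0, 10, 2, 6, 1, 9, 2, 6, 9
Total = 1 + 1 + 4 + 7 + 0 + 10 + 2 + 6 + 1 + 9 + 2 + 6 + 9 = 58

58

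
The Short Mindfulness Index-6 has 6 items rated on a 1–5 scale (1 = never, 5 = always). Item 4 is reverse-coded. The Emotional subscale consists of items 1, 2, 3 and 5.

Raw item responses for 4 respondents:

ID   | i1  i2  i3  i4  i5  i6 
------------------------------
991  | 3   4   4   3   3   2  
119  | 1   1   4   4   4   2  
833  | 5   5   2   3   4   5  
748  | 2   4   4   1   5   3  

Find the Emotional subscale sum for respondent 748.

Respondent 748 raw: 2, 4, 4, 1, 5, 3.
Emotional items: 1, 2, 3, 5.
Reverse-coded (on a 1–5 scale, reversed = 6 − raw):
  item 1: 2
  item 2: 4
  item 3: 4
  item 5: 5
Sum = 2 + 4 + 4 + 5 = 15

15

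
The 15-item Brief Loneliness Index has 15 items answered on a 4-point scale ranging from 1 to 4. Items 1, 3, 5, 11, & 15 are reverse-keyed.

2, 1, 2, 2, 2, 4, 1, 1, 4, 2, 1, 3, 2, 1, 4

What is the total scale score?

Raw sum = 32. Reverse-keyed items: 1, 3, 5, 11, 15; their raw sum = 11.
Each reversal replaces raw with 5 − raw, changing the total by 5 − 2·raw per item.
Total = 32 + 5·5 − 2·11 = 32 + 25 − 22 = 35

35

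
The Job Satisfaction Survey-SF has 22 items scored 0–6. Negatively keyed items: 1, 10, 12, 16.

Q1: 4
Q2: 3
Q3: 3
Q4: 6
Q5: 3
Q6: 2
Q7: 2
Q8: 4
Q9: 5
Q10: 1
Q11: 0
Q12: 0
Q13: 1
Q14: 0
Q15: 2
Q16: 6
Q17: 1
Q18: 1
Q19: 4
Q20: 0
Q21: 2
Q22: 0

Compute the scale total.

Apply reverse scoring (on a 0–6 scale, reversed = 6 − raw):
  item 1: 6 − 4 = 2
  item 10: 6 − 1 = 5
  item 12: 6 − 0 = 6
  item 16: 6 − 6 = 0
After reverse-coding: 2, 3, 3, 6, 3, 2, 2, 4, 5, 5, 0, 6, 1, 0, 2, 0, 1, 1, 4, 0, 2, 0
Total = 2 + 3 + 3 + 6 + 3 + 2 + 2 + 4 + 5 + 5 + 0 + 6 + 1 + 0 + 2 + 0 + 1 + 1 + 4 + 0 + 2 + 0 = 52

52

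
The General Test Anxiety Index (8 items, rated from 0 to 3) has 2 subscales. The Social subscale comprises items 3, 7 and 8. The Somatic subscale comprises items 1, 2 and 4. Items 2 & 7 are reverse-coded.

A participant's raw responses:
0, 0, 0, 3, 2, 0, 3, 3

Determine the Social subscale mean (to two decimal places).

1.00

Social items: 3, 7, 8.
Of these, item 7 is reverse-coded; reverse-coded value = 3 − response.
  item 3: 0
  item 7: 3 − 3 = 0
  item 8: 3
Sum = 0 + 0 + 3 = 3
Mean = 3 / 3 = 1.00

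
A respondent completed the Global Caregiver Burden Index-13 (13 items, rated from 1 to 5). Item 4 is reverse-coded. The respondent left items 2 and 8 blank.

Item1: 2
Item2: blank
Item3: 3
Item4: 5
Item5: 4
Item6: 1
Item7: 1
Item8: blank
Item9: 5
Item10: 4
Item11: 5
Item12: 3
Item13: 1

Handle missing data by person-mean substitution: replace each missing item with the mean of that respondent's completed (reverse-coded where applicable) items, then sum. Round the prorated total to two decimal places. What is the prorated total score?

35.45

Reverse-coded (reverse-coded value = 6 − response):
  item 4: 6 − 5 = 1
Completed scored items (11 of 13): 2, 3, 1, 4, 1, 1, 5, 4, 5, 3, 1; sum = 30.
Person mean = 30 / 11 ≈ 2.7273
Prorated total = (30 / 11) × 13 = 35.45 (to 2 dp)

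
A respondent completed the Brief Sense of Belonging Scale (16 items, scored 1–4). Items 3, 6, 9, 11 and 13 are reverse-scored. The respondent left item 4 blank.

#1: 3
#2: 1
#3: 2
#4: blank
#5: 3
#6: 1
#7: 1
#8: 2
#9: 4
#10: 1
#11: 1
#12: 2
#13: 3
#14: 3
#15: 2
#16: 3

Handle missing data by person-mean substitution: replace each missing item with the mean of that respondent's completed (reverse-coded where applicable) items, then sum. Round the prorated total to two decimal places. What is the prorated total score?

37.33

Reverse-coded (reverse-coded value = 5 − response):
  item 3: 5 − 2 = 3
  item 6: 5 − 1 = 4
  item 9: 5 − 4 = 1
  item 11: 5 − 1 = 4
  item 13: 5 − 3 = 2
Completed scored items (15 of 16): 3, 1, 3, 3, 4, 1, 2, 1, 1, 4, 2, 2, 3, 2, 3; sum = 35.
Person mean = 35 / 15 ≈ 2.3333
Prorated total = (35 / 15) × 16 = 37.33 (to 2 dp)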